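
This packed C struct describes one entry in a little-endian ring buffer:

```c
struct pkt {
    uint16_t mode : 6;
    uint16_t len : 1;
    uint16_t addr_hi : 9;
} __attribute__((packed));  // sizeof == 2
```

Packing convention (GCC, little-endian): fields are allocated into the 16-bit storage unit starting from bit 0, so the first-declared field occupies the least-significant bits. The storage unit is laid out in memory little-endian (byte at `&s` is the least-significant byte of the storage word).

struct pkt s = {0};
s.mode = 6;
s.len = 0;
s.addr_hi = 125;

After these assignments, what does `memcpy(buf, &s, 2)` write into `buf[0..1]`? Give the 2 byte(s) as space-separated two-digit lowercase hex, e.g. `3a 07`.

86 3e

[0+:6] mode=6 & 0x3f = 0x6; word=0x0006
[6+:1] len=0 & 0x1 = 0x0; word=0x0006
[7+:9] addr_hi=125 & 0x1ff = 0x7d; word=0x3e86
word = 0x3e86 → little-endian bytes:
  [0]=0x86  [1]=0x3e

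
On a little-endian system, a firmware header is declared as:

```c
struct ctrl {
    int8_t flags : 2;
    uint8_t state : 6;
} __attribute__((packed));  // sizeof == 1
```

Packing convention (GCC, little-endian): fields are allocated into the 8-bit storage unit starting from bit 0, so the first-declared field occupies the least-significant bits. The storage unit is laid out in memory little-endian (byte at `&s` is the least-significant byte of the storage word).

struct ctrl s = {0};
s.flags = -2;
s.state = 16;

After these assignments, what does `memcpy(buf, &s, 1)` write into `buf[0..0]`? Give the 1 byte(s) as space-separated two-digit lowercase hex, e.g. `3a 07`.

flags (2b) val=-2 bits=0x2 at bit 0: 0x02
state (6b) val=16 bits=0x10 at bit 2: 0x42
word = 0x42 → little-endian bytes:
  [0]=0x42

42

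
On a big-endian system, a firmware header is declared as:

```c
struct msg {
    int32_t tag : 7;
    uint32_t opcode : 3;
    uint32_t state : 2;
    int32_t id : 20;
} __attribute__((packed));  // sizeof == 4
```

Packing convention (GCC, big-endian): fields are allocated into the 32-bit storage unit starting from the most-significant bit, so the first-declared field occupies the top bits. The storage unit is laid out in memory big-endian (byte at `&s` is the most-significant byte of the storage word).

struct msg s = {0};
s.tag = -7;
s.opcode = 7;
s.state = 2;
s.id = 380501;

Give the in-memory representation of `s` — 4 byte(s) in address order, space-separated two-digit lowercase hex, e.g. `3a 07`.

f3 e5 ce 55

tag (7b) val=-7 bits=0x79 at bit 25: 0xf2000000
opcode (3b) val=7 bits=0x7 at bit 22: 0xf3c00000
state (2b) val=2 bits=0x2 at bit 20: 0xf3e00000
id (20b) val=380501 bits=0x5ce55 at bit 0: 0xf3e5ce55
word = 0xf3e5ce55 → big-endian bytes:
  [0]=0xf3  [1]=0xe5  [2]=0xce  [3]=0x55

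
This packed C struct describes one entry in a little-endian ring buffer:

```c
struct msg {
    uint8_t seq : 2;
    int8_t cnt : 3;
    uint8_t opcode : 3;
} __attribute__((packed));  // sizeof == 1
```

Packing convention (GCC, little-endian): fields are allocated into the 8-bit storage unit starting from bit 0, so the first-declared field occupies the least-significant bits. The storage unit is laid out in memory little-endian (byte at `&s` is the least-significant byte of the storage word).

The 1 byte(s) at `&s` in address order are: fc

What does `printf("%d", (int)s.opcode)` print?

[0]=0xfc (little-endian) → word 0xfc
seq [0+:2] = (word>>0) & 0x3 = 0
cnt [2+:3] = (word>>2) & 0x7 = 7
opcode [5+:3] = (word>>5) & 0x7 = 7  ←

7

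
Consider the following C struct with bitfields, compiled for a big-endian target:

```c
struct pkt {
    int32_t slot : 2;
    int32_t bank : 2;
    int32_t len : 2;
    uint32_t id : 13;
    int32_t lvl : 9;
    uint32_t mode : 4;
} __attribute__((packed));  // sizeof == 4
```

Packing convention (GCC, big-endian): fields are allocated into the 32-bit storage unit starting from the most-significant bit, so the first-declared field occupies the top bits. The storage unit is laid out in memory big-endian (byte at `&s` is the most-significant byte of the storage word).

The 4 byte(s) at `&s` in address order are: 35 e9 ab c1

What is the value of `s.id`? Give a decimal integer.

3917

[0]=0x35 [1]=0xe9 [2]=0xab [3]=0xc1 (big-endian) → word 0x35e9abc1
slot:2 @ bit 30 → (0x35e9abc1>>30)&0x3 = 0x0
bank:2 @ bit 28 → (0x35e9abc1>>28)&0x3 = 0x3
len:2 @ bit 26 → (0x35e9abc1>>26)&0x3 = 0x1
id:13 @ bit 13 → (0x35e9abc1>>13)&0x1fff = 0xf4d  ←
lvl:9 @ bit 4 → (0x35e9abc1>>4)&0x1ff = 0xbc
mode:4 @ bit 0 → (0x35e9abc1>>0)&0xf = 0x1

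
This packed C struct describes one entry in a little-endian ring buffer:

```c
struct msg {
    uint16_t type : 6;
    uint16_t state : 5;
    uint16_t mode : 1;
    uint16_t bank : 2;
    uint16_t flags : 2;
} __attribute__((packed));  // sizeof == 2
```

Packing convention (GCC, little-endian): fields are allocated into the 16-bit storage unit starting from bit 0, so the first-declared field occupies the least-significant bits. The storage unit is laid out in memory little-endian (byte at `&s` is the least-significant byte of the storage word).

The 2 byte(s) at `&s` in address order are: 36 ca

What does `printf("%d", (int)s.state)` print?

[0]=0x36 [1]=0xca (little-endian) → word 0xca36
type:6 @ bit 0 → (0xca36>>0)&0x3f = 0x36
state:5 @ bit 6 → (0xca36>>6)&0x1f = 0x8  ←
mode:1 @ bit 11 → (0xca36>>11)&0x1 = 0x1
bank:2 @ bit 12 → (0xca36>>12)&0x3 = 0x0
flags:2 @ bit 14 → (0xca36>>14)&0x3 = 0x3

8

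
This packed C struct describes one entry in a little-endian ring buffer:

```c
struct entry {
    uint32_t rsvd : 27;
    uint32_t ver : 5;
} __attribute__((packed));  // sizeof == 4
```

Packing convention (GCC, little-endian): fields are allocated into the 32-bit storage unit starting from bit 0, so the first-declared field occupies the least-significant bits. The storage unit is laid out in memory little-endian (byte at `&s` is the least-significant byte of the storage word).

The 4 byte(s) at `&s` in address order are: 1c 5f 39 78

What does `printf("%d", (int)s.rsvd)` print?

[0]=0x1c [1]=0x5f [2]=0x39 [3]=0x78 (little-endian) → word 0x78395f1c
rsvd:27 @ bit 0 → (0x78395f1c>>0)&0x7ffffff = 0x395f1c  ←
ver:5 @ bit 27 → (0x78395f1c>>27)&0x1f = 0xf

3759900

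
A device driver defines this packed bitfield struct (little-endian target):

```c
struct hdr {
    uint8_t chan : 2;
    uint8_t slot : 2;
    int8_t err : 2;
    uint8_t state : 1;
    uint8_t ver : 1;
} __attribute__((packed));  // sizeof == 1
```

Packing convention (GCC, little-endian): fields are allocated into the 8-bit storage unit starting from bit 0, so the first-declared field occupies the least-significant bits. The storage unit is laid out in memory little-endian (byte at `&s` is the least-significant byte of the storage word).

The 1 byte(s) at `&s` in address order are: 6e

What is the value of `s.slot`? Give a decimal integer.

3

[0]=0x6e (little-endian) → word 0x6e
chan:2 @ bit 0 → (0x6e>>0)&0x3 = 0x2
slot:2 @ bit 2 → (0x6e>>2)&0x3 = 0x3  ←
err:2 @ bit 4 → (0x6e>>4)&0x3 = 0x2
state:1 @ bit 6 → (0x6e>>6)&0x1 = 0x1
ver:1 @ bit 7 → (0x6e>>7)&0x1 = 0x0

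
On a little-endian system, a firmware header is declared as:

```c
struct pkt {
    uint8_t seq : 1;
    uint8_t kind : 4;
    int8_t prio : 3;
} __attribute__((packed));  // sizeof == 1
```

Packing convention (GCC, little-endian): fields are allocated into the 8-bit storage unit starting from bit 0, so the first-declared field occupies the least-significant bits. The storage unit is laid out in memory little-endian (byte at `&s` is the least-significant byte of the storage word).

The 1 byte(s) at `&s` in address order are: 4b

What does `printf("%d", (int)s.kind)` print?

[0]=0x4b (little-endian) → word 0x4b
seq [0+:1] = (word>>0) & 0x1 = 1
kind [1+:4] = (word>>1) & 0xf = 5  ←
prio [5+:3] = (word>>5) & 0x7 = 2

5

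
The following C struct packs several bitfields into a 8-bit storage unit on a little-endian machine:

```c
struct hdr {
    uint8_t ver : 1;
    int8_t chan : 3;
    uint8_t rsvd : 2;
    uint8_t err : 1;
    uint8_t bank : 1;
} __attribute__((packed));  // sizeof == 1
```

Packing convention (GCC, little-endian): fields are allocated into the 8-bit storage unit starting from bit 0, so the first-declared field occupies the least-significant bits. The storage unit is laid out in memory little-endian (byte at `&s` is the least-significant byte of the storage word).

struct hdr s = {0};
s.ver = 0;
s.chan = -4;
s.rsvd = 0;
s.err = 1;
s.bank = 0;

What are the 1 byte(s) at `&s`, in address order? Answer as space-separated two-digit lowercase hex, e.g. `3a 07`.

48

ver:1 = 0 → 0x0 << 0 → word 0x00
chan:3 = -4 → 0x4 << 1 → word 0x08
rsvd:2 = 0 → 0x0 << 4 → word 0x08
err:1 = 1 → 0x1 << 6 → word 0x48
bank:1 = 0 → 0x0 << 7 → word 0x48
word = 0x48 → little-endian bytes:
  [0]=0x48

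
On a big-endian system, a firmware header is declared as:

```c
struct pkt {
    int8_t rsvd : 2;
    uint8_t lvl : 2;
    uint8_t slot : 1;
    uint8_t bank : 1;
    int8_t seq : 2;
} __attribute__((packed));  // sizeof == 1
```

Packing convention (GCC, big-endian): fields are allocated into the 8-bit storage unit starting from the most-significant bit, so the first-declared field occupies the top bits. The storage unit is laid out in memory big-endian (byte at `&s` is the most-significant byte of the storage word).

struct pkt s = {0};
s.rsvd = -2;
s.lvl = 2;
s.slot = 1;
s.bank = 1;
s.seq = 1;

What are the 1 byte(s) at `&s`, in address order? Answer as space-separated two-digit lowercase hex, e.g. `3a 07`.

[6+:2] rsvd=-2 & 0x3 = 0x2; word=0x80
[4+:2] lvl=2 & 0x3 = 0x2; word=0xa0
[3+:1] slot=1 & 0x1 = 0x1; word=0xa8
[2+:1] bank=1 & 0x1 = 0x1; word=0xac
[0+:2] seq=1 & 0x3 = 0x1; word=0xad
word = 0xad → big-endian bytes:
  [0]=0xad

ad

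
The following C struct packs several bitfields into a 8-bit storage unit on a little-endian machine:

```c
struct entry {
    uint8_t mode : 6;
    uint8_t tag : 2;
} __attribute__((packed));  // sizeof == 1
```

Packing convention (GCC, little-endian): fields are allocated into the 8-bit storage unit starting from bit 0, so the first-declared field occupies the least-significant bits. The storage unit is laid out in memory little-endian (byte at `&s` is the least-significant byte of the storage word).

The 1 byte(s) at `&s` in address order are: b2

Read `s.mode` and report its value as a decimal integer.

50

[0]=0xb2 (little-endian) → word 0xb2
mode [0+:6] = (word>>0) & 0x3f = 50  ←
tag [6+:2] = (word>>6) & 0x3 = 2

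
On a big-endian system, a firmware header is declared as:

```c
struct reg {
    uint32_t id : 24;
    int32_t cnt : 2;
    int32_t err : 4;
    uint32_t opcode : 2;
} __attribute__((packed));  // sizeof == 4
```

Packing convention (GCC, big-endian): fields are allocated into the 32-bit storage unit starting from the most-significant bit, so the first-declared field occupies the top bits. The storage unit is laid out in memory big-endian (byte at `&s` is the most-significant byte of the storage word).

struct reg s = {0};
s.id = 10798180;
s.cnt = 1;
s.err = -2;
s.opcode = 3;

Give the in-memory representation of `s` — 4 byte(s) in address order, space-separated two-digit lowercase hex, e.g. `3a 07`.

[8+:24] id=10798180 & 0xffffff = 0xa4c464; word=0xa4c46400
[6+:2] cnt=1 & 0x3 = 0x1; word=0xa4c46440
[2+:4] err=-2 & 0xf = 0xe; word=0xa4c46478
[0+:2] opcode=3 & 0x3 = 0x3; word=0xa4c4647b
word = 0xa4c4647b → big-endian bytes:
  [0]=0xa4  [1]=0xc4  [2]=0x64  [3]=0x7b

a4 c4 64 7b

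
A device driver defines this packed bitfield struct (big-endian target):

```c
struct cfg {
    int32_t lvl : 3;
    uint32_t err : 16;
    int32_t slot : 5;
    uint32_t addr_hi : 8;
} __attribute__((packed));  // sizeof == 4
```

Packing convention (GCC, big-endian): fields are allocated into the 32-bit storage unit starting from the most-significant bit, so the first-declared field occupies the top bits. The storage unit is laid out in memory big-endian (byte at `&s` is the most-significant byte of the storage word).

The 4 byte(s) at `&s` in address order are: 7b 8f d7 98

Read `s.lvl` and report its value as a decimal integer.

3

[0]=0x7b [1]=0x8f [2]=0xd7 [3]=0x98 (big-endian) → word 0x7b8fd798
lvl:3 @ bit 29 → (0x7b8fd798>>29)&0x7 = 0x3  ←
err:16 @ bit 13 → (0x7b8fd798>>13)&0xffff = 0xdc7e
slot:5 @ bit 8 → (0x7b8fd798>>8)&0x1f = 0x17
addr_hi:8 @ bit 0 → (0x7b8fd798>>0)&0xff = 0x98
lvl signed 3b, MSB=0: value = 3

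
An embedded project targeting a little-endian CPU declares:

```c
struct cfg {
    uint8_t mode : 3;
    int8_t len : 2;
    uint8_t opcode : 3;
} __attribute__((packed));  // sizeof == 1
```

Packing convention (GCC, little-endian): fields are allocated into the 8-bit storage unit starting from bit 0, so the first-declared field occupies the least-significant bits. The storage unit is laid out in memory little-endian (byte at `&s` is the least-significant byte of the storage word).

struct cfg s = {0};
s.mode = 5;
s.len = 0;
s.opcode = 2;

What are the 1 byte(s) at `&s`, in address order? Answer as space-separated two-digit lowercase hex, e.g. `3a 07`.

45

mode:3 = 5 → 0x5 << 0 → word 0x05
len:2 = 0 → 0x0 << 3 → word 0x05
opcode:3 = 2 → 0x2 << 5 → word 0x45
word = 0x45 → little-endian bytes:
  [0]=0x45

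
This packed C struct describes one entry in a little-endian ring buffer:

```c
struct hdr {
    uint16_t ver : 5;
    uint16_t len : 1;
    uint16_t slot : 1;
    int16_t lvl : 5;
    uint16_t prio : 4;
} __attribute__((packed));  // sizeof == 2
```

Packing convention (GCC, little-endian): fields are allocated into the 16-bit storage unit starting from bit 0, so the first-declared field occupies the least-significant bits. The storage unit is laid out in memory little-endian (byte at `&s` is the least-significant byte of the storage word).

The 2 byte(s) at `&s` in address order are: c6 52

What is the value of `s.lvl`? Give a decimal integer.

5

[0]=0xc6 [1]=0x52 (little-endian) → word 0x52c6
ver [0+:5] = (word>>0) & 0x1f = 6
len [5+:1] = (word>>5) & 0x1 = 0
slot [6+:1] = (word>>6) & 0x1 = 1
lvl [7+:5] = (word>>7) & 0x1f = 5  ←
prio [12+:4] = (word>>12) & 0xf = 5
lvl signed 5b, MSB=0: value = 5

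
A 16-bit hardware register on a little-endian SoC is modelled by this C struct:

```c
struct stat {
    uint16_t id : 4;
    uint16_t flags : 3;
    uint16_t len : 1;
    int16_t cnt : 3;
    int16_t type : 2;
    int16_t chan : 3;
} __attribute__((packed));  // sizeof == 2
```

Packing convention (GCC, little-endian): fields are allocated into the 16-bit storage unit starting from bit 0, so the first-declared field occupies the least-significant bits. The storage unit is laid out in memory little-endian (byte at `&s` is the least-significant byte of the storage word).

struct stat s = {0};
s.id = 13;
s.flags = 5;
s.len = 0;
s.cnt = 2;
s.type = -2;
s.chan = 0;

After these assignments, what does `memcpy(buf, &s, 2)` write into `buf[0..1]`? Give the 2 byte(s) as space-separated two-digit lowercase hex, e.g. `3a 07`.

5d 12

[0+:4] id=13 & 0xf = 0xd; word=0x000d
[4+:3] flags=5 & 0x7 = 0x5; word=0x005d
[7+:1] len=0 & 0x1 = 0x0; word=0x005d
[8+:3] cnt=2 & 0x7 = 0x2; word=0x025d
[11+:2] type=-2 & 0x3 = 0x2; word=0x125d
[13+:3] chan=0 & 0x7 = 0x0; word=0x125d
word = 0x125d → little-endian bytes:
  [0]=0x5d  [1]=0x12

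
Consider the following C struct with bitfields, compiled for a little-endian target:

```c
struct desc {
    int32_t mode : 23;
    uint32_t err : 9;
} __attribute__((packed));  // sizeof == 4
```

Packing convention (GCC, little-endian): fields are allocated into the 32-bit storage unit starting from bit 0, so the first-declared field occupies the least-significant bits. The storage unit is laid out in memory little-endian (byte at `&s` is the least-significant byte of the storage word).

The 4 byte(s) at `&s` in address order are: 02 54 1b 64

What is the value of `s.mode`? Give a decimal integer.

[0]=0x02 [1]=0x54 [2]=0x1b [3]=0x64 (little-endian) → word 0x641b5402
mode:23 @ bit 0 → (0x641b5402>>0)&0x7fffff = 0x1b5402  ←
err:9 @ bit 23 → (0x641b5402>>23)&0x1ff = 0xc8
mode signed 23b, MSB=0: value = 1790978

1790978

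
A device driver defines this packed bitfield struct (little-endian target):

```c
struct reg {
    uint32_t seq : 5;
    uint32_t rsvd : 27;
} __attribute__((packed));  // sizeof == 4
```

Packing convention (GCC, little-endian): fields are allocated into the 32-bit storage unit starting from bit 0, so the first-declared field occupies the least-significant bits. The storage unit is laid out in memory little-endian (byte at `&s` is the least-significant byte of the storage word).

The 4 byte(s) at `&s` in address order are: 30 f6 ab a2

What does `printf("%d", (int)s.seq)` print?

16

[0]=0x30 [1]=0xf6 [2]=0xab [3]=0xa2 (little-endian) → word 0xa2abf630
seq [0+:5] = (word>>0) & 0x1f = 16  ←
rsvd [5+:27] = (word>>5) & 0x7ffffff = 85286833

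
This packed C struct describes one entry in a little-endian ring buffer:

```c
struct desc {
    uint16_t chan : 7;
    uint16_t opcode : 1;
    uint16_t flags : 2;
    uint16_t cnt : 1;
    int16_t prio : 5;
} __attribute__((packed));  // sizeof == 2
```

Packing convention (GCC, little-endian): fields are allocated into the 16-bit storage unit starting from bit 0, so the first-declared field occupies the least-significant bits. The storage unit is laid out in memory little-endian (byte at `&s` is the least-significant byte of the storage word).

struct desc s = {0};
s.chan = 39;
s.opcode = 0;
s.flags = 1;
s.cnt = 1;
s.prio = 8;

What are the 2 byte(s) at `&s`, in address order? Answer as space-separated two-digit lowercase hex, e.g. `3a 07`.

27 45

chan:7 = 39 → 0x27 << 0 → word 0x0027
opcode:1 = 0 → 0x0 << 7 → word 0x0027
flags:2 = 1 → 0x1 << 8 → word 0x0127
cnt:1 = 1 → 0x1 << 10 → word 0x0527
prio:5 = 8 → 0x8 << 11 → word 0x4527
word = 0x4527 → little-endian bytes:
  [0]=0x27  [1]=0x45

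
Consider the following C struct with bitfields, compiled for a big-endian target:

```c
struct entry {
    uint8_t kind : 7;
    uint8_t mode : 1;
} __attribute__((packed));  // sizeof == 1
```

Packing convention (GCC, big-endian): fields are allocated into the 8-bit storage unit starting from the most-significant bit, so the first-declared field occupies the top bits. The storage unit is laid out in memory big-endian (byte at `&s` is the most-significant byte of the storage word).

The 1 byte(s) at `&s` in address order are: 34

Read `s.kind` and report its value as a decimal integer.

[0]=0x34 (big-endian) → word 0x34
kind [1+:7] = (word>>1) & 0x7f = 26  ←
mode [0+:1] = (word>>0) & 0x1 = 0

26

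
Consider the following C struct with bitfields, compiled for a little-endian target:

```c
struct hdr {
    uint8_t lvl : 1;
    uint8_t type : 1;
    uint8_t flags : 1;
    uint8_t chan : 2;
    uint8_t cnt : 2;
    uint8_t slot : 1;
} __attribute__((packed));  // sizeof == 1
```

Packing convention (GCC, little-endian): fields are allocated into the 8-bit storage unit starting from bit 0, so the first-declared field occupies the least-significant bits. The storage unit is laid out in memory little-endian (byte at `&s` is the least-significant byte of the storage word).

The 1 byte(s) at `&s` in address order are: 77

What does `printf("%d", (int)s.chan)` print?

2

[0]=0x77 (little-endian) → word 0x77
lvl:1 @ bit 0 → (0x77>>0)&0x1 = 0x1
type:1 @ bit 1 → (0x77>>1)&0x1 = 0x1
flags:1 @ bit 2 → (0x77>>2)&0x1 = 0x1
chan:2 @ bit 3 → (0x77>>3)&0x3 = 0x2  ←
cnt:2 @ bit 5 → (0x77>>5)&0x3 = 0x3
slot:1 @ bit 7 → (0x77>>7)&0x1 = 0x0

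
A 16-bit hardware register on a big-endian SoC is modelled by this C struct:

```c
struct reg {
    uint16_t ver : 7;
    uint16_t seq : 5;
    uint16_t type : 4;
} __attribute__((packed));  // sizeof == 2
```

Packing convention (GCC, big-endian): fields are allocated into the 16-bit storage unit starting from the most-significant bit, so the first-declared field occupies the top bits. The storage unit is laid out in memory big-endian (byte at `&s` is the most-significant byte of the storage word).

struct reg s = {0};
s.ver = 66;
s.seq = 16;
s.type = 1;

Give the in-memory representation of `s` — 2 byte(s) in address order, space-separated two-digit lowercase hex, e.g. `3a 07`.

85 01

ver (7b) val=66 bits=0x42 at bit 9: 0x8400
seq (5b) val=16 bits=0x10 at bit 4: 0x8500
type (4b) val=1 bits=0x1 at bit 0: 0x8501
word = 0x8501 → big-endian bytes:
  [0]=0x85  [1]=0x01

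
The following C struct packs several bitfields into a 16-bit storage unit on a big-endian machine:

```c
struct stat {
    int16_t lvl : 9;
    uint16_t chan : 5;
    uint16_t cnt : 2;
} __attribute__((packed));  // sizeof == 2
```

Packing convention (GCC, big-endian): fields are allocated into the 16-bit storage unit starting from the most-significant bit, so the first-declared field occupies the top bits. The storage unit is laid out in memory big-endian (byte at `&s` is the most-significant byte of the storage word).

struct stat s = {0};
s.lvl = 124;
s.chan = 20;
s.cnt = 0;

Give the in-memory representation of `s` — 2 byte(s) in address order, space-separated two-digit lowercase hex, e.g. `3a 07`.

lvl (9b) val=124 bits=0x7c at bit 7: 0x3e00
chan (5b) val=20 bits=0x14 at bit 2: 0x3e50
cnt (2b) val=0 bits=0x0 at bit 0: 0x3e50
word = 0x3e50 → big-endian bytes:
  [0]=0x3e  [1]=0x50

3e 50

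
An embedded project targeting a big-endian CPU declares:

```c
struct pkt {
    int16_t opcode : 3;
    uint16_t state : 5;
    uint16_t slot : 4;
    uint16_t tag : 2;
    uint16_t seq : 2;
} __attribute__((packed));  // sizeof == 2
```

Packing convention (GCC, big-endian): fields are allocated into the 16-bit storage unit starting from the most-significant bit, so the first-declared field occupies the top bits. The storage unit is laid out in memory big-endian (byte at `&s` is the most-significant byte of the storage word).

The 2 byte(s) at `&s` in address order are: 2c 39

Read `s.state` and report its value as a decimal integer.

[0]=0x2c [1]=0x39 (big-endian) → word 0x2c39
opcode:3 @ bit 13 → (0x2c39>>13)&0x7 = 0x1
state:5 @ bit 8 → (0x2c39>>8)&0x1f = 0xc  ←
slot:4 @ bit 4 → (0x2c39>>4)&0xf = 0x3
tag:2 @ bit 2 → (0x2c39>>2)&0x3 = 0x2
seq:2 @ bit 0 → (0x2c39>>0)&0x3 = 0x1

12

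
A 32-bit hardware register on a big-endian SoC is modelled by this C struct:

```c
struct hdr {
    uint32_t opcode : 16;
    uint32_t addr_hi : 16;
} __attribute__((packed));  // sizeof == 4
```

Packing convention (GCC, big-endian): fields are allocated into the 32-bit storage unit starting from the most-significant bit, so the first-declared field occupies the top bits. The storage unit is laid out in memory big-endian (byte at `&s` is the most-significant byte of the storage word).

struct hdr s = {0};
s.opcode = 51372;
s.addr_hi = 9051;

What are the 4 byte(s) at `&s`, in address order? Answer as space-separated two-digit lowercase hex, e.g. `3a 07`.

c8 ac 23 5b

opcode:16 = 51372 → 0xc8ac << 16 → word 0xc8ac0000
addr_hi:16 = 9051 → 0x235b << 0 → word 0xc8ac235b
word = 0xc8ac235b → big-endian bytes:
  [0]=0xc8  [1]=0xac  [2]=0x23  [3]=0x5b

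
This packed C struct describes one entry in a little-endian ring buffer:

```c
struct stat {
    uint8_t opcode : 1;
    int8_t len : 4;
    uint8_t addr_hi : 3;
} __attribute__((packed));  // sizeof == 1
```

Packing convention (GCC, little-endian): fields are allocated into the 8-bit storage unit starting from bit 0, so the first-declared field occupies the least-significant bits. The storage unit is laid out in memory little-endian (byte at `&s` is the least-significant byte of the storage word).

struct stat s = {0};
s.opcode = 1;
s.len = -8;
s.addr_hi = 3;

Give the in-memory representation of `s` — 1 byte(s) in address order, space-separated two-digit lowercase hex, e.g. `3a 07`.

71

opcode:1 = 1 → 0x1 << 0 → word 0x01
len:4 = -8 → 0x8 << 1 → word 0x11
addr_hi:3 = 3 → 0x3 << 5 → word 0x71
word = 0x71 → little-endian bytes:
  [0]=0x71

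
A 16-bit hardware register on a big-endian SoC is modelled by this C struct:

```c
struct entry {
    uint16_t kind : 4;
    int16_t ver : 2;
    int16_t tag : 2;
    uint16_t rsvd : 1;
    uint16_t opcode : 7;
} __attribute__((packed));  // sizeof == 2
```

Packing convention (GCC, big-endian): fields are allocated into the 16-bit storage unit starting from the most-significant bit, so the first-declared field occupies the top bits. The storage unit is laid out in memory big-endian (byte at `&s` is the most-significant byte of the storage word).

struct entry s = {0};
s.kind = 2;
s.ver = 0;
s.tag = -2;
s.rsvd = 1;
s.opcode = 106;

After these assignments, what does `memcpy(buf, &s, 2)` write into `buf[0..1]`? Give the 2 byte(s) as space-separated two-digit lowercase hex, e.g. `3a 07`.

kind:4 = 2 → 0x2 << 12 → word 0x2000
ver:2 = 0 → 0x0 << 10 → word 0x2000
tag:2 = -2 → 0x2 << 8 → word 0x2200
rsvd:1 = 1 → 0x1 << 7 → word 0x2280
opcode:7 = 106 → 0x6a << 0 → word 0x22ea
word = 0x22ea → big-endian bytes:
  [0]=0x22  [1]=0xea

22 ea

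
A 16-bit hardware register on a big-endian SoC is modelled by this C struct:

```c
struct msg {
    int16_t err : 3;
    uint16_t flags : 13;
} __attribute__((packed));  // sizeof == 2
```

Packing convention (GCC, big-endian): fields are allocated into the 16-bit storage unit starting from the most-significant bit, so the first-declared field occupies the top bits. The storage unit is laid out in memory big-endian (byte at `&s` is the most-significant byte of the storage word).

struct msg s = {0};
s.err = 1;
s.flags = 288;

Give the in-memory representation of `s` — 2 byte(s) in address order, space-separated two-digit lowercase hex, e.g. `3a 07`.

[13+:3] err=1 & 0x7 = 0x1; word=0x2000
[0+:13] flags=288 & 0x1fff = 0x120; word=0x2120
word = 0x2120 → big-endian bytes:
  [0]=0x21  [1]=0x20

21 20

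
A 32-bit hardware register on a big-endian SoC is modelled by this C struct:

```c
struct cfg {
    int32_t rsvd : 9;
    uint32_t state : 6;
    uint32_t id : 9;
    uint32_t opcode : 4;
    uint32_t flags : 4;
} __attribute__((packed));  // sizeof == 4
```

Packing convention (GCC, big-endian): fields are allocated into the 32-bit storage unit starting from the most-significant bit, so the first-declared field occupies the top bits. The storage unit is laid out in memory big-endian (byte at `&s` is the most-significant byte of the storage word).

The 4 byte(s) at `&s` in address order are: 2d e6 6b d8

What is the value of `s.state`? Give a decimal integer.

[0]=0x2d [1]=0xe6 [2]=0x6b [3]=0xd8 (big-endian) → word 0x2de66bd8
rsvd [23+:9] = (word>>23) & 0x1ff = 91
state [17+:6] = (word>>17) & 0x3f = 51  ←
id [8+:9] = (word>>8) & 0x1ff = 107
opcode [4+:4] = (word>>4) & 0xf = 13
flags [0+:4] = (word>>0) & 0xf = 8

51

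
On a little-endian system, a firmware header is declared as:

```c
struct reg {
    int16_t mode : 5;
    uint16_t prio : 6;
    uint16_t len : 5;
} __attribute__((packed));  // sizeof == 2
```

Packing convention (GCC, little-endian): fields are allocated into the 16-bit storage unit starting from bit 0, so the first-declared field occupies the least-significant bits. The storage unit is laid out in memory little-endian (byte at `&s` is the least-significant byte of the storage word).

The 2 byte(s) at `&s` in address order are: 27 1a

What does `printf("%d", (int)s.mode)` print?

[0]=0x27 [1]=0x1a (little-endian) → word 0x1a27
mode [0+:5] = (word>>0) & 0x1f = 7  ←
prio [5+:6] = (word>>5) & 0x3f = 17
len [11+:5] = (word>>11) & 0x1f = 3
mode signed 5b, MSB=0: value = 7

7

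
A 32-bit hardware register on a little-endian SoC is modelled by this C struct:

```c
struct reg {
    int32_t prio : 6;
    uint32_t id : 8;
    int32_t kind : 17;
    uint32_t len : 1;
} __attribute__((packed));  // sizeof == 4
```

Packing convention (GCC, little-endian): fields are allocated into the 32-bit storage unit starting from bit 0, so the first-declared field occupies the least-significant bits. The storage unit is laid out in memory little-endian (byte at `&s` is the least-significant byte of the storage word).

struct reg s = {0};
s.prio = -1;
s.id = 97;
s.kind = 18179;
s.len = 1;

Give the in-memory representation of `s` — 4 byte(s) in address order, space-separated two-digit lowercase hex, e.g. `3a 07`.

prio:6 = -1 → 0x3f << 0 → word 0x0000003f
id:8 = 97 → 0x61 << 6 → word 0x0000187f
kind:17 = 18179 → 0x4703 << 14 → word 0x11c0d87f
len:1 = 1 → 0x1 << 31 → word 0x91c0d87f
word = 0x91c0d87f → little-endian bytes:
  [0]=0x7f  [1]=0xd8  [2]=0xc0  [3]=0x91

7f d8 c0 91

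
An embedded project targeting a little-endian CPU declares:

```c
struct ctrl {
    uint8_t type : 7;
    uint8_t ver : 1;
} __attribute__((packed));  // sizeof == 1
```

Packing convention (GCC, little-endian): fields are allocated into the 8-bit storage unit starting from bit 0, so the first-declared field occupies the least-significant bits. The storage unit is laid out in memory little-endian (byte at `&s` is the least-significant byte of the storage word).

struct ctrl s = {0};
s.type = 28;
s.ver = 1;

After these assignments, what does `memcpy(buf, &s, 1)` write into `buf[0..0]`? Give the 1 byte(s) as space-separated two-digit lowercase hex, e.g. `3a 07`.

type:7 = 28 → 0x1c << 0 → word 0x1c
ver:1 = 1 → 0x1 << 7 → word 0x9c
word = 0x9c → little-endian bytes:
  [0]=0x9c

9c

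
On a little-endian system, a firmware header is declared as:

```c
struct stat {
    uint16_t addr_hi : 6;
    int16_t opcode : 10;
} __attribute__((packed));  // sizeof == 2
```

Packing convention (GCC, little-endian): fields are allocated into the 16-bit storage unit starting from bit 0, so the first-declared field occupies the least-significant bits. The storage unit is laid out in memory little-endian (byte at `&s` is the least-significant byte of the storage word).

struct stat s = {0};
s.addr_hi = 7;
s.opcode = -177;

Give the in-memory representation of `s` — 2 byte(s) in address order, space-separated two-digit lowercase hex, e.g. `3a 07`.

c7 d3

addr_hi:6 = 7 → 0x7 << 0 → word 0x0007
opcode:10 = -177 → 0x34f << 6 → word 0xd3c7
word = 0xd3c7 → little-endian bytes:
  [0]=0xc7  [1]=0xd3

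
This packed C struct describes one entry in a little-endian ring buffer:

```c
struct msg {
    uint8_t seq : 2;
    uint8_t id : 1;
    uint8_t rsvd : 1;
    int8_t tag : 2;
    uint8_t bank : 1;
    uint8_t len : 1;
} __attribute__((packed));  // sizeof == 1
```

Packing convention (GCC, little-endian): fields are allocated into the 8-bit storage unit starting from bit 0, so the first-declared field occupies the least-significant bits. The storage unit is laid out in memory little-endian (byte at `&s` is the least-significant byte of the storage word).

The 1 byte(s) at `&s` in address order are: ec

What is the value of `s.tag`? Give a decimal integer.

[0]=0xec (little-endian) → word 0xec
seq [0+:2] = (word>>0) & 0x3 = 0
id [2+:1] = (word>>2) & 0x1 = 1
rsvd [3+:1] = (word>>3) & 0x1 = 1
tag [4+:2] = (word>>4) & 0x3 = 2  ←
bank [6+:1] = (word>>6) & 0x1 = 1
len [7+:1] = (word>>7) & 0x1 = 1
tag signed 2b, MSB=1: 2 - 4 = -2

-2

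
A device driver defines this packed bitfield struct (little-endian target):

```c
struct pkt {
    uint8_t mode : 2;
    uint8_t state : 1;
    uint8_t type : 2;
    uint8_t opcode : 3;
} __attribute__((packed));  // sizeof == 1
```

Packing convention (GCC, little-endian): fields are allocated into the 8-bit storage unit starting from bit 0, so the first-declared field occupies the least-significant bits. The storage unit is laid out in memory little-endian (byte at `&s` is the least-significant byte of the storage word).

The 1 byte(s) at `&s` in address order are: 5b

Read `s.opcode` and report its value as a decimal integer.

2

[0]=0x5b (little-endian) → word 0x5b
mode:2 @ bit 0 → (0x5b>>0)&0x3 = 0x3
state:1 @ bit 2 → (0x5b>>2)&0x1 = 0x0
type:2 @ bit 3 → (0x5b>>3)&0x3 = 0x3
opcode:3 @ bit 5 → (0x5b>>5)&0x7 = 0x2  ←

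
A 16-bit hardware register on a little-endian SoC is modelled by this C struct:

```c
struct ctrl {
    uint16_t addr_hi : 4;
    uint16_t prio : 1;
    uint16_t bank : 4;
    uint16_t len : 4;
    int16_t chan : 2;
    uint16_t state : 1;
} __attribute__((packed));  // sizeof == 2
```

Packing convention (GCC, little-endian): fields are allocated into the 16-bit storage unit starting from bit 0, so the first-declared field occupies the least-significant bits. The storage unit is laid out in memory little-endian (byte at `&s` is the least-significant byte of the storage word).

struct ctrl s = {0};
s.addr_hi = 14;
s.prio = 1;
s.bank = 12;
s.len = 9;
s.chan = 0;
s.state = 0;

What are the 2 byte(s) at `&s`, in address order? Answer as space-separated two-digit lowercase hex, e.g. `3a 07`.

9e 13

addr_hi (4b) val=14 bits=0xe at bit 0: 0x000e
prio (1b) val=1 bits=0x1 at bit 4: 0x001e
bank (4b) val=12 bits=0xc at bit 5: 0x019e
len (4b) val=9 bits=0x9 at bit 9: 0x139e
chan (2b) val=0 bits=0x0 at bit 13: 0x139e
state (1b) val=0 bits=0x0 at bit 15: 0x139e
word = 0x139e → little-endian bytes:
  [0]=0x9e  [1]=0x13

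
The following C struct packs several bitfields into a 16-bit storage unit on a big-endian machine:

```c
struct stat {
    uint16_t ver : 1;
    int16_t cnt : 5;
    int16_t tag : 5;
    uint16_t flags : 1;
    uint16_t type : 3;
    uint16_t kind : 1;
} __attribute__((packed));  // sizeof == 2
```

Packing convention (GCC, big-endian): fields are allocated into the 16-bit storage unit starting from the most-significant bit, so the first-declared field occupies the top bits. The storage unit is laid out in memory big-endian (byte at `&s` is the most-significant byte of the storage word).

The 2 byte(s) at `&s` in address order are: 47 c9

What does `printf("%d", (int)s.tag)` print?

[0]=0x47 [1]=0xc9 (big-endian) → word 0x47c9
ver [15+:1] = (word>>15) & 0x1 = 0
cnt [10+:5] = (word>>10) & 0x1f = 17
tag [5+:5] = (word>>5) & 0x1f = 30  ←
flags [4+:1] = (word>>4) & 0x1 = 0
type [1+:3] = (word>>1) & 0x7 = 4
kind [0+:1] = (word>>0) & 0x1 = 1
tag signed 5b, MSB=1: 30 - 32 = -2

-2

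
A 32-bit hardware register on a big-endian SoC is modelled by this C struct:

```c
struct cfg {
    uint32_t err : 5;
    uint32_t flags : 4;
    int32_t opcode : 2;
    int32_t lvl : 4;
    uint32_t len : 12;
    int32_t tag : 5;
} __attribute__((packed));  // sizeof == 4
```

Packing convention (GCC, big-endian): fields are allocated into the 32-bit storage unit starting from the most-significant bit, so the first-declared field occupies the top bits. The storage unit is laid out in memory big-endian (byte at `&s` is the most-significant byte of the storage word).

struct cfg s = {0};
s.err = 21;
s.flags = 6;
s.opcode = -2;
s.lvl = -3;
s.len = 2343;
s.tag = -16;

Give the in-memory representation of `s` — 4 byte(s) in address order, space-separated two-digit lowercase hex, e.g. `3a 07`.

ab 5b 24 f0

err:5 = 21 → 0x15 << 27 → word 0xa8000000
flags:4 = 6 → 0x6 << 23 → word 0xab000000
opcode:2 = -2 → 0x2 << 21 → word 0xab400000
lvl:4 = -3 → 0xd << 17 → word 0xab5a0000
len:12 = 2343 → 0x927 << 5 → word 0xab5b24e0
tag:5 = -16 → 0x10 << 0 → word 0xab5b24f0
word = 0xab5b24f0 → big-endian bytes:
  [0]=0xab  [1]=0x5b  [2]=0x24  [3]=0xf0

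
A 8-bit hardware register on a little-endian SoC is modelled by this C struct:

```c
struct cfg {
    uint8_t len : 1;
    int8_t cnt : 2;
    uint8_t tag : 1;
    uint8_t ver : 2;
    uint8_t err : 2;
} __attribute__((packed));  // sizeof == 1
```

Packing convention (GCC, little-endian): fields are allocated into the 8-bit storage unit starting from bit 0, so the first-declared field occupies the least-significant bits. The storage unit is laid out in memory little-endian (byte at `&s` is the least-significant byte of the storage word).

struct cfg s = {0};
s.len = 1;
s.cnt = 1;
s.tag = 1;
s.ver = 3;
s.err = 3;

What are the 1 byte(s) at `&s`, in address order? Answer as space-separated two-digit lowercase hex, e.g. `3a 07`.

fb

[0+:1] len=1 & 0x1 = 0x1; word=0x01
[1+:2] cnt=1 & 0x3 = 0x1; word=0x03
[3+:1] tag=1 & 0x1 = 0x1; word=0x0b
[4+:2] ver=3 & 0x3 = 0x3; word=0x3b
[6+:2] err=3 & 0x3 = 0x3; word=0xfb
word = 0xfb → little-endian bytes:
  [0]=0xfb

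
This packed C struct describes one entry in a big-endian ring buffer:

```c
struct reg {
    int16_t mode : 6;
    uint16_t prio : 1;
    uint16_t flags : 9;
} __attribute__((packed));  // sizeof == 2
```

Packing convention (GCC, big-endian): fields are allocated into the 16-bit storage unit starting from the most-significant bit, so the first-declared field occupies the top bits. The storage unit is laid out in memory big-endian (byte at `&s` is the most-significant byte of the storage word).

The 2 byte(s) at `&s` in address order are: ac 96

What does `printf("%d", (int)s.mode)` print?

-21

[0]=0xac [1]=0x96 (big-endian) → word 0xac96
mode [10+:6] = (word>>10) & 0x3f = 43  ←
prio [9+:1] = (word>>9) & 0x1 = 0
flags [0+:9] = (word>>0) & 0x1ff = 150
mode signed 6b, MSB=1: 43 - 64 = -21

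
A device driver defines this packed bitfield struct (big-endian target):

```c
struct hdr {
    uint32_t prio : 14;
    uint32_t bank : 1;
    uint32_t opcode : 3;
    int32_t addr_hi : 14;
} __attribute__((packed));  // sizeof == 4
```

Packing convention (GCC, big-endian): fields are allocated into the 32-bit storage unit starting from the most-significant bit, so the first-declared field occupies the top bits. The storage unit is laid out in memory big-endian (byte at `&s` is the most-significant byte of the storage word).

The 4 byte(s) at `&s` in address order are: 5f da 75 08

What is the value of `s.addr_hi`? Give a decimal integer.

-2808

[0]=0x5f [1]=0xda [2]=0x75 [3]=0x08 (big-endian) → word 0x5fda7508
prio:14 @ bit 18 → (0x5fda7508>>18)&0x3fff = 0x17f6
bank:1 @ bit 17 → (0x5fda7508>>17)&0x1 = 0x1
opcode:3 @ bit 14 → (0x5fda7508>>14)&0x7 = 0x1
addr_hi:14 @ bit 0 → (0x5fda7508>>0)&0x3fff = 0x3508  ←
addr_hi signed 14b, MSB=1: 13576 - 16384 = -2808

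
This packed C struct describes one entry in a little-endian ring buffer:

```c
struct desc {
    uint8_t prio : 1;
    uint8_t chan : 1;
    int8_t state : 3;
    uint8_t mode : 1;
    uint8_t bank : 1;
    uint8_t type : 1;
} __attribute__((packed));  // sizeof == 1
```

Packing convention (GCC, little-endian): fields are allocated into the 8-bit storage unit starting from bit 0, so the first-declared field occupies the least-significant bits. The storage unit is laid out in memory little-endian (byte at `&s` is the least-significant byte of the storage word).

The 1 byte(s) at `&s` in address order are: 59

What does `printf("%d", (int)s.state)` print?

-2

[0]=0x59 (little-endian) → word 0x59
prio [0+:1] = (word>>0) & 0x1 = 1
chan [1+:1] = (word>>1) & 0x1 = 0
state [2+:3] = (word>>2) & 0x7 = 6  ←
mode [5+:1] = (word>>5) & 0x1 = 0
bank [6+:1] = (word>>6) & 0x1 = 1
type [7+:1] = (word>>7) & 0x1 = 0
state signed 3b, MSB=1: 6 - 8 = -2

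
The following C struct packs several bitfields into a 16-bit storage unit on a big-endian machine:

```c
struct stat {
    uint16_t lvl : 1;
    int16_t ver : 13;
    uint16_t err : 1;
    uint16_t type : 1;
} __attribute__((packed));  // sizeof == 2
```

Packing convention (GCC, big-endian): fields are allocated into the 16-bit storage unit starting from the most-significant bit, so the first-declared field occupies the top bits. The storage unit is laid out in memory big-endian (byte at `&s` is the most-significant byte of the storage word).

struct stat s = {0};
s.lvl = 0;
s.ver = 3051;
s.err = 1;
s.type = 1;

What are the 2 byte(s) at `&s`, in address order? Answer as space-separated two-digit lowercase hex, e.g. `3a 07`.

2f af

lvl:1 = 0 → 0x0 << 15 → word 0x0000
ver:13 = 3051 → 0xbeb << 2 → word 0x2fac
err:1 = 1 → 0x1 << 1 → word 0x2fae
type:1 = 1 → 0x1 << 0 → word 0x2faf
word = 0x2faf → big-endian bytes:
  [0]=0x2f  [1]=0xaf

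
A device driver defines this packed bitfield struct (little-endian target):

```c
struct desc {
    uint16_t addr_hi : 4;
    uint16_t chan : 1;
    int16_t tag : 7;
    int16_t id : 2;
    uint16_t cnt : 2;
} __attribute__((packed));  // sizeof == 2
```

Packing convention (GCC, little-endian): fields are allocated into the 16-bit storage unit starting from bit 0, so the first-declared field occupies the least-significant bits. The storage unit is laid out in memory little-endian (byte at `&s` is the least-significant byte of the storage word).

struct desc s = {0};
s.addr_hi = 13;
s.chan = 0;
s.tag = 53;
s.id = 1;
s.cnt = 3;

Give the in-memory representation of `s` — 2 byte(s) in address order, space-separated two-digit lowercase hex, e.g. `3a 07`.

addr_hi (4b) val=13 bits=0xd at bit 0: 0x000d
chan (1b) val=0 bits=0x0 at bit 4: 0x000d
tag (7b) val=53 bits=0x35 at bit 5: 0x06ad
id (2b) val=1 bits=0x1 at bit 12: 0x16ad
cnt (2b) val=3 bits=0x3 at bit 14: 0xd6ad
word = 0xd6ad → little-endian bytes:
  [0]=0xad  [1]=0xd6

ad d6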